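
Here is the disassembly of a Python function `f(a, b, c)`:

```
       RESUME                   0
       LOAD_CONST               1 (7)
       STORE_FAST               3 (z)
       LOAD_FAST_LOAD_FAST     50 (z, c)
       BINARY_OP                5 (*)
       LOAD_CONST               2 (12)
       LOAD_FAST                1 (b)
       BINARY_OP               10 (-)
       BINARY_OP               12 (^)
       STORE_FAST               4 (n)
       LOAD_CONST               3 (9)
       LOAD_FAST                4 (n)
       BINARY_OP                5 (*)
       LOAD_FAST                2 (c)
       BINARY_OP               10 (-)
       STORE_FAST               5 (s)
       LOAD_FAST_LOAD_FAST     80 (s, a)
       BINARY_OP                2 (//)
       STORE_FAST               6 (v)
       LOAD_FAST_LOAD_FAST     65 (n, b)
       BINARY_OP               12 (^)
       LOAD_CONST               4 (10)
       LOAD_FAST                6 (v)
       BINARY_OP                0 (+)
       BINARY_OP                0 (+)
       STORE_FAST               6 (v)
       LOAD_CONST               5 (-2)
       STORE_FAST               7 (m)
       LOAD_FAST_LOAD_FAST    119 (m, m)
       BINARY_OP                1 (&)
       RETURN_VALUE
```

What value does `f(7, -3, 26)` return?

-2

LOAD_CONST → push 7. Stack: [7]
STORE_FAST z → z=7. Stack: []
LOAD_FAST_LOAD_FAST z,c → push 7,26. Stack: [7, 26]
BINARY_OP * → 7 * 26 = 182. Stack: [182]
LOAD_CONST → push 12. Stack: [182, 12]
LOAD_FAST b → push -3. Stack: [182, 12, -3]
BINARY_OP - → 12 - -3 = 15. Stack: [182, 15]
BINARY_OP ^ → 182 ^ 15 = 185. Stack: [185]
STORE_FAST n → n=185. Stack: []
LOAD_CONST → push 9. Stack: [9]
LOAD_FAST n → push 185. Stack: [9, 185]
BINARY_OP * → 9 * 185 = 1665. Stack: [1665]
LOAD_FAST c → push 26. Stack: [1665, 26]
BINARY_OP - → 1665 - 26 = 1639. Stack: [1639]
STORE_FAST s → s=1639. Stack: []
LOAD_FAST_LOAD_FAST s,a → push 1639,7. Stack: [1639, 7]
BINARY_OP // → 1639 // 7 = 234. Stack: [234]
STORE_FAST v → v=234. Stack: []
LOAD_FAST_LOAD_FAST n,b → push 185,-3. Stack: [185, -3]
BINARY_OP ^ → 185 ^ -3 = -188. Stack: [-188]
LOAD_CONST → push 10. Stack: [-188, 10]
LOAD_FAST v → push 234. Stack: [-188, 10, 234]
BINARY_OP + → 10 + 234 = 244. Stack: [-188, 244]
BINARY_OP + → -188 + 244 = 56. Stack: [56]
STORE_FAST v → v=56. Stack: []
LOAD_CONST → push -2. Stack: [-2]
STORE_FAST m → m=-2. Stack: []
LOAD_FAST_LOAD_FAST m,m → push -2,-2. Stack: [-2, -2]
BINARY_OP & → -2 & -2 = -2. Stack: [-2]
RETURN_VALUE → return -2.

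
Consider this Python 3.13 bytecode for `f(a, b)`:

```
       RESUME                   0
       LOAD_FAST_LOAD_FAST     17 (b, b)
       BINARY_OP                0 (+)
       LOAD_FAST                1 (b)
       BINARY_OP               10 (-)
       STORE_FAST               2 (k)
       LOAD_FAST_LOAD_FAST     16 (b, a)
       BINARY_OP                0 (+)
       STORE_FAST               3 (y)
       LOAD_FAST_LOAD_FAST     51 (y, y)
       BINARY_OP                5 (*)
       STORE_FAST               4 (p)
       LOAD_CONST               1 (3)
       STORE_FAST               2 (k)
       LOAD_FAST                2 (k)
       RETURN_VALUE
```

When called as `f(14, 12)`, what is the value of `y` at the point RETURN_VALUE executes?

26

LOAD_FAST_LOAD_FAST b,b → push 12,12. Stack: [12, 12]
BINARY_OP + → 12 + 12 = 24. Stack: [24]
LOAD_FAST b → push 12. Stack: [24, 12]
BINARY_OP - → 24 - 12 = 12. Stack: [12]
STORE_FAST k → k=12. Stack: []
LOAD_FAST_LOAD_FAST b,a → push 12,14. Stack: [12, 14]
BINARY_OP + → 12 + 14 = 26. Stack: [26]
STORE_FAST y → y=26. Stack: []
LOAD_FAST_LOAD_FAST y,y → push 26,26. Stack: [26, 26]
BINARY_OP * → 26 * 26 = 676. Stack: [676]
STORE_FAST p → p=676. Stack: []
LOAD_CONST → push 3. Stack: [3]
STORE_FAST k → k=3. Stack: []
LOAD_FAST k → push 3. Stack: [3]
RETURN_VALUE → return 3.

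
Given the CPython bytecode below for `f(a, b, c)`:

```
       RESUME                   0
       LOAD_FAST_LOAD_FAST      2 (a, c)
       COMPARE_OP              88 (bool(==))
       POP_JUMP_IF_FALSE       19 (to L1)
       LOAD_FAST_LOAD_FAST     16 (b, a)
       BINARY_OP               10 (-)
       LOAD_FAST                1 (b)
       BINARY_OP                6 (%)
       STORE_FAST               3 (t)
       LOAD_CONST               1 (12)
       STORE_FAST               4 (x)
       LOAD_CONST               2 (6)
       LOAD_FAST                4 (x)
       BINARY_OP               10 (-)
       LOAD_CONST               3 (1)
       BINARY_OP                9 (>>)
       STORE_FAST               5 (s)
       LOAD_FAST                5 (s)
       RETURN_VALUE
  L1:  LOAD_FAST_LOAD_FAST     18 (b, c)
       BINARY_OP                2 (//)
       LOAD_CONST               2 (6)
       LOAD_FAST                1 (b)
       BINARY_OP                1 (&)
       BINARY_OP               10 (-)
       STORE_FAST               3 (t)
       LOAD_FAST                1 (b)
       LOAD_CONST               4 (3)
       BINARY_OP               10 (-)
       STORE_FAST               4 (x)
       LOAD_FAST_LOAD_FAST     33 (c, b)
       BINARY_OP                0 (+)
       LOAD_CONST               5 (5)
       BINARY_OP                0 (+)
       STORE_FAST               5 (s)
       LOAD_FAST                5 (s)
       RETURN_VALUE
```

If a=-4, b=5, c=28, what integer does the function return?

LOAD_FAST_LOAD_FAST a,c → push -4,28. Stack: [-4, 28]
COMPARE_OP bool(==) → -4 vs 28 = False. Stack: [False]
POP_JUMP_IF_FALSE → pop False; jump. Stack: []
LOAD_FAST_LOAD_FAST b,c → push 5,28. Stack: [5, 28]
BINARY_OP // → 5 // 28 = 0. Stack: [0]
LOAD_CONST → push 6. Stack: [0, 6]
LOAD_FAST b → push 5. Stack: [0, 6, 5]
BINARY_OP & → 6 & 5 = 4. Stack: [0, 4]
BINARY_OP - → 0 - 4 = -4. Stack: [-4]
STORE_FAST t → t=-4. Stack: []
LOAD_FAST b → push 5. Stack: [5]
LOAD_CONST → push 3. Stack: [5, 3]
BINARY_OP - → 5 - 3 = 2. Stack: [2]
STORE_FAST x → x=2. Stack: []
LOAD_FAST_LOAD_FAST c,b → push 28,5. Stack: [28, 5]
BINARY_OP + → 28 + 5 = 33. Stack: [33]
LOAD_CONST → push 5. Stack: [33, 5]
BINARY_OP + → 33 + 5 = 38. Stack: [38]
STORE_FAST s → s=38. Stack: []
LOAD_FAST s → push 38. Stack: [38]
RETURN_VALUE → return 38.

38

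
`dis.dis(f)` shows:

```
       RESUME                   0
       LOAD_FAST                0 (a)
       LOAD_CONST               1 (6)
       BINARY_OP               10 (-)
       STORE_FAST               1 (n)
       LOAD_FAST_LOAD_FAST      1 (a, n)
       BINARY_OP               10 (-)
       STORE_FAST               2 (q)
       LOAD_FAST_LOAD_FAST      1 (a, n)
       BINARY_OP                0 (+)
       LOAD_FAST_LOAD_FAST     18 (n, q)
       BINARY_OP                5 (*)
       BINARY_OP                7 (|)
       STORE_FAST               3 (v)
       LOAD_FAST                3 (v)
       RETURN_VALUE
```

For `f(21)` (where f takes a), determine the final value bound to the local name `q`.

6

LOAD_FAST a → push 21. Stack: [21]
LOAD_CONST → push 6. Stack: [21, 6]
BINARY_OP - → 21 - 6 = 15. Stack: [15]
STORE_FAST n → n=15. Stack: []
LOAD_FAST_LOAD_FAST a,n → push 21,15. Stack: [21, 15]
BINARY_OP - → 21 - 15 = 6. Stack: [6]
STORE_FAST q → q=6. Stack: []
LOAD_FAST_LOAD_FAST a,n → push 21,15. Stack: [21, 15]
BINARY_OP + → 21 + 15 = 36. Stack: [36]
LOAD_FAST_LOAD_FAST n,q → push 15,6. Stack: [36, 15, 6]
BINARY_OP * → 15 * 6 = 90. Stack: [36, 90]
BINARY_OP | → 36 | 90 = 126. Stack: [126]
STORE_FAST v → v=126. Stack: []
LOAD_FAST v → push 126. Stack: [126]
RETURN_VALUE → return 126.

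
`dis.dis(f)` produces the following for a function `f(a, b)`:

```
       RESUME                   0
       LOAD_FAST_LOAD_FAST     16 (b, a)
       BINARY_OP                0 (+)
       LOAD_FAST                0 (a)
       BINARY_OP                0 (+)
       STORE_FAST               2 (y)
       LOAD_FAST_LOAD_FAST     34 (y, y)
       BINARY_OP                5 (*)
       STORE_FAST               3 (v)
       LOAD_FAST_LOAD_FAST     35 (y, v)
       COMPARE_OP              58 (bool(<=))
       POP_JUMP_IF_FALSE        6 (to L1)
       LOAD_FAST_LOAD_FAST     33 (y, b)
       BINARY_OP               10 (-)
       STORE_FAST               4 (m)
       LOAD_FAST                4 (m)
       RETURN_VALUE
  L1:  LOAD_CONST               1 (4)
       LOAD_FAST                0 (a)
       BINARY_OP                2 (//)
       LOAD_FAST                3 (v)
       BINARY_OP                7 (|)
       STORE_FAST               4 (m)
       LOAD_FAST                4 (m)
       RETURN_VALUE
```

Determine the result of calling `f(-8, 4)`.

LOAD_FAST_LOAD_FAST b,a → push 4,-8. Stack: [4, -8]
BINARY_OP + → 4 + -8 = -4. Stack: [-4]
LOAD_FAST a → push -8. Stack: [-4, -8]
BINARY_OP + → -4 + -8 = -12. Stack: [-12]
STORE_FAST y → y=-12. Stack: []
LOAD_FAST_LOAD_FAST y,y → push -12,-12. Stack: [-12, -12]
BINARY_OP * → -12 * -12 = 144. Stack: [144]
STORE_FAST v → v=144. Stack: []
LOAD_FAST_LOAD_FAST y,v → push -12,144. Stack: [-12, 144]
COMPARE_OP bool(<=) → -12 vs 144 = True. Stack: [True]
POP_JUMP_IF_FALSE → pop True; no jump. Stack: []
LOAD_FAST_LOAD_FAST y,b → push -12,4. Stack: [-12, 4]
BINARY_OP - → -12 - 4 = -16. Stack: [-16]
STORE_FAST m → m=-16. Stack: []
LOAD_FAST m → push -16. Stack: [-16]
RETURN_VALUE → return -16.

-16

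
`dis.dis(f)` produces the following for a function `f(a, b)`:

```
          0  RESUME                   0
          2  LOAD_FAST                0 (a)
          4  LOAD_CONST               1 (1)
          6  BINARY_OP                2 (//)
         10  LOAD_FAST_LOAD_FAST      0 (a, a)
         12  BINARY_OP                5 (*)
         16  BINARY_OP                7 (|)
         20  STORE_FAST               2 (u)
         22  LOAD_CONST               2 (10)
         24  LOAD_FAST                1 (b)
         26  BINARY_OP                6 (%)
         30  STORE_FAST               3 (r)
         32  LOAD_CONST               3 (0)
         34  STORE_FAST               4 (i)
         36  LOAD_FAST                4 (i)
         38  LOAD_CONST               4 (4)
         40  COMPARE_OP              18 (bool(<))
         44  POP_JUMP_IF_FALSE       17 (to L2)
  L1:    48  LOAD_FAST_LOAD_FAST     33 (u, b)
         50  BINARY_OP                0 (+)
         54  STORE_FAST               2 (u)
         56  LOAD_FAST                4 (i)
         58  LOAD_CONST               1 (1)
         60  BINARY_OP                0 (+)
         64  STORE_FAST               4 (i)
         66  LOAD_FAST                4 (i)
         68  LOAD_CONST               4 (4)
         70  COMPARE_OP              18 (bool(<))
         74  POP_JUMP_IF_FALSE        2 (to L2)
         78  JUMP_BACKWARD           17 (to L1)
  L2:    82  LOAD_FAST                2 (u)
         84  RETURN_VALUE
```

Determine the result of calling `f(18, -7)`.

314

LOAD_FAST a → push 18. Stack: [18]
LOAD_CONST → push 1. Stack: [18, 1]
BINARY_OP // → 18 // 1 = 18. Stack: [18]
LOAD_FAST_LOAD_FAST a,a → push 18,18. Stack: [18, 18, 18]
BINARY_OP * → 18 * 18 = 324. Stack: [18, 324]
BINARY_OP | → 18 | 324 = 342. Stack: [342]
STORE_FAST u → u=342. Stack: []
LOAD_CONST → push 10. Stack: [10]
LOAD_FAST b → push -7. Stack: [10, -7]
BINARY_OP % → 10 % -7 = -4. Stack: [-4]
STORE_FAST r → r=-4. Stack: []
LOAD_CONST → push 0. Stack: [0]
STORE_FAST i → i=0. Stack: []
LOAD_FAST i → push 0. Stack: [0]
LOAD_CONST → push 4. Stack: [0, 4]
COMPARE_OP bool(<) → 0 vs 4 = True. Stack: [True]
POP_JUMP_IF_FALSE → pop True; no jump. Stack: []
LOAD_FAST_LOAD_FAST u,b → push 342,-7. Stack: [342, -7]
BINARY_OP + → 342 + -7 = 335. Stack: [335]
STORE_FAST u → u=335. Stack: []
LOAD_FAST i → push 0. Stack: [0]
LOAD_CONST → push 1. Stack: [0, 1]
BINARY_OP + → 0 + 1 = 1. Stack: [1]
STORE_FAST i → i=1. Stack: []
LOAD_FAST i → push 1. Stack: [1]
LOAD_CONST → push 4. Stack: [1, 4]
COMPARE_OP bool(<) → 1 vs 4 = True. Stack: [True]
POP_JUMP_IF_FALSE → pop True; no jump. Stack: []
LOAD_FAST_LOAD_FAST u,b → push 335,-7. Stack: [335, -7]
BINARY_OP + → 335 + -7 = 328. Stack: [328]
STORE_FAST u → u=328. Stack: []
LOAD_FAST i → push 1. Stack: [1]
LOAD_CONST → push 1. Stack: [1, 1]
BINARY_OP + → 1 + 1 = 2. Stack: [2]
STORE_FAST i → i=2. Stack: []
LOAD_FAST i → push 2. Stack: [2]
LOAD_CONST → push 4. Stack: [2, 4]
COMPARE_OP bool(<) → 2 vs 4 = True. Stack: [True]
POP_JUMP_IF_FALSE → pop True; no jump. Stack: []
LOAD_FAST_LOAD_FAST u,b → push 328,-7. Stack: [328, -7]
BINARY_OP + → 328 + -7 = 321. Stack: [321]
STORE_FAST u → u=321. Stack: []
LOAD_FAST i → push 2. Stack: [2]
LOAD_CONST → push 1. Stack: [2, 1]
BINARY_OP + → 2 + 1 = 3. Stack: [3]
STORE_FAST i → i=3. Stack: []
LOAD_FAST i → push 3. Stack: [3]
LOAD_CONST → push 4. Stack: [3, 4]
COMPARE_OP bool(<) → 3 vs 4 = True. Stack: [True]
POP_JUMP_IF_FALSE → pop True; no jump. Stack: []
LOAD_FAST_LOAD_FAST u,b → push 321,-7. Stack: [321, -7]
BINARY_OP + → 321 + -7 = 314. Stack: [314]
STORE_FAST u → u=314. Stack: []
LOAD_FAST i → push 3. Stack: [3]
LOAD_CONST → push 1. Stack: [3, 1]
BINARY_OP + → 3 + 1 = 4. Stack: [4]
STORE_FAST i → i=4. Stack: []
LOAD_FAST i → push 4. Stack: [4]
LOAD_CONST → push 4. Stack: [4, 4]
COMPARE_OP bool(<) → 4 vs 4 = False. Stack: [False]
POP_JUMP_IF_FALSE → pop False; jump. Stack: []
LOAD_FAST u → push 314. Stack: [314]
RETURN_VALUE → return 314.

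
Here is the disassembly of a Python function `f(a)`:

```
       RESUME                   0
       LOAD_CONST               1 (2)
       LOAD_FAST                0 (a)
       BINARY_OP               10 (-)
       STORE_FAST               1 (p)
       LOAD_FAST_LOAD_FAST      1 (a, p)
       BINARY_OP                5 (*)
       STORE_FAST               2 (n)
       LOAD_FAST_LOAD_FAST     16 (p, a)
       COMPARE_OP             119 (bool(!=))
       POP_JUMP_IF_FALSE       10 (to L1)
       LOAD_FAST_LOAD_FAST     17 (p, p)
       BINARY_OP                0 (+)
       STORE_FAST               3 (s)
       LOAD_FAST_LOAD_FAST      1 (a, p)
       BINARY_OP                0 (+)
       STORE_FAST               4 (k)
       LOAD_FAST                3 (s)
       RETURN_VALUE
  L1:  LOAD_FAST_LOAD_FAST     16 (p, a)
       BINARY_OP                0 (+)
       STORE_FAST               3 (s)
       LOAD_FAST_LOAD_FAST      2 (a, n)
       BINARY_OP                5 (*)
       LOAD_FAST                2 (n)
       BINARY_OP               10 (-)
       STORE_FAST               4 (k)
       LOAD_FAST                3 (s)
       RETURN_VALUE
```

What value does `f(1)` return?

2

LOAD_CONST → push 2. Stack: [2]
LOAD_FAST a → push 1. Stack: [2, 1]
BINARY_OP - → 2 - 1 = 1. Stack: [1]
STORE_FAST p → p=1. Stack: []
LOAD_FAST_LOAD_FAST a,p → push 1,1. Stack: [1, 1]
BINARY_OP * → 1 * 1 = 1. Stack: [1]
STORE_FAST n → n=1. Stack: []
LOAD_FAST_LOAD_FAST p,a → push 1,1. Stack: [1, 1]
COMPARE_OP bool(!=) → 1 vs 1 = False. Stack: [False]
POP_JUMP_IF_FALSE → pop False; jump. Stack: []
LOAD_FAST_LOAD_FAST p,a → push 1,1. Stack: [1, 1]
BINARY_OP + → 1 + 1 = 2. Stack: [2]
STORE_FAST s → s=2. Stack: []
LOAD_FAST_LOAD_FAST a,n → push 1,1. Stack: [1, 1]
BINARY_OP * → 1 * 1 = 1. Stack: [1]
LOAD_FAST n → push 1. Stack: [1, 1]
BINARY_OP - → 1 - 1 = 0. Stack: [0]
STORE_FAST k → k=0. Stack: []
LOAD_FAST s → push 2. Stack: [2]
RETURN_VALUE → return 2.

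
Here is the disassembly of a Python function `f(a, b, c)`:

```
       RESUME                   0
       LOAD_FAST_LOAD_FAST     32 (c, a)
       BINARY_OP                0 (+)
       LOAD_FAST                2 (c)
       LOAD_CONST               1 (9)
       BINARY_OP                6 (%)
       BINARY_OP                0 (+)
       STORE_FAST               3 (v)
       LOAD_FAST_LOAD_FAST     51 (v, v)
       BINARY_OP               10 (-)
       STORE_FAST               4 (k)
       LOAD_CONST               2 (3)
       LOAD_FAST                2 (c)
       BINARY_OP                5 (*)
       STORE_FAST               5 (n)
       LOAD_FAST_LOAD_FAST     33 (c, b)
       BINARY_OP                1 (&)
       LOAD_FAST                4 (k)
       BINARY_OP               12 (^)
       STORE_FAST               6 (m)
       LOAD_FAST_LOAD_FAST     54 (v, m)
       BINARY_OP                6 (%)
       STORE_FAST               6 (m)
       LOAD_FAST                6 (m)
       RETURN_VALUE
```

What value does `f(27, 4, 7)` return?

1

LOAD_FAST_LOAD_FAST c,a → push 7,27. Stack: [7, 27]
BINARY_OP + → 7 + 27 = 34. Stack: [34]
LOAD_FAST c → push 7. Stack: [34, 7]
LOAD_CONST → push 9. Stack: [34, 7, 9]
BINARY_OP % → 7 % 9 = 7. Stack: [34, 7]
BINARY_OP + → 34 + 7 = 41. Stack: [41]
STORE_FAST v → v=41. Stack: []
LOAD_FAST_LOAD_FAST v,v → push 41,41. Stack: [41, 41]
BINARY_OP - → 41 - 41 = 0. Stack: [0]
STORE_FAST k → k=0. Stack: []
LOAD_CONST → push 3. Stack: [3]
LOAD_FAST c → push 7. Stack: [3, 7]
BINARY_OP * → 3 * 7 = 21. Stack: [21]
STORE_FAST n → n=21. Stack: []
LOAD_FAST_LOAD_FAST c,b → push 7,4. Stack: [7, 4]
BINARY_OP & → 7 & 4 = 4. Stack: [4]
LOAD_FAST k → push 0. Stack: [4, 0]
BINARY_OP ^ → 4 ^ 0 = 4. Stack: [4]
STORE_FAST m → m=4. Stack: []
LOAD_FAST_LOAD_FAST v,m → push 41,4. Stack: [41, 4]
BINARY_OP % → 41 % 4 = 1. Stack: [1]
STORE_FAST m → m=1. Stack: []
LOAD_FAST m → push 1. Stack: [1]
RETURN_VALUE → return 1.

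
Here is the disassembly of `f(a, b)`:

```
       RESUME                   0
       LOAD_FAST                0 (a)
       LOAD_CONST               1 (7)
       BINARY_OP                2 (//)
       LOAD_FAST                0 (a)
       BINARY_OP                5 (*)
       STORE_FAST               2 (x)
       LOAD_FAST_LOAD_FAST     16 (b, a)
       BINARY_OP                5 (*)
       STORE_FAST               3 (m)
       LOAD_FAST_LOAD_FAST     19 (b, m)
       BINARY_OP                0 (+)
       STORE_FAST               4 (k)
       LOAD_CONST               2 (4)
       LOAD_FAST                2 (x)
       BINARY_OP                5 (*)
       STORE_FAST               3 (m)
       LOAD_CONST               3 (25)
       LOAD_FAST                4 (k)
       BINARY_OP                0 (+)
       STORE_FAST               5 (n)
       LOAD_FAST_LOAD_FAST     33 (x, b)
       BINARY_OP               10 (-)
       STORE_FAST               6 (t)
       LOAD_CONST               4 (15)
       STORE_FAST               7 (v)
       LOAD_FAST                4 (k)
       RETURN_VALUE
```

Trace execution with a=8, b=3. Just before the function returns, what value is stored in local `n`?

52

LOAD_FAST a → push 8. Stack: [8]
LOAD_CONST → push 7. Stack: [8, 7]
BINARY_OP // → 8 // 7 = 1. Stack: [1]
LOAD_FAST a → push 8. Stack: [1, 8]
BINARY_OP * → 1 * 8 = 8. Stack: [8]
STORE_FAST x → x=8. Stack: []
LOAD_FAST_LOAD_FAST b,a → push 3,8. Stack: [3, 8]
BINARY_OP * → 3 * 8 = 24. Stack: [24]
STORE_FAST m → m=24. Stack: []
LOAD_FAST_LOAD_FAST b,m → push 3,24. Stack: [3, 24]
BINARY_OP + → 3 + 24 = 27. Stack: [27]
STORE_FAST k → k=27. Stack: []
LOAD_CONST → push 4. Stack: [4]
LOAD_FAST x → push 8. Stack: [4, 8]
BINARY_OP * → 4 * 8 = 32. Stack: [32]
STORE_FAST m → m=32. Stack: []
LOAD_CONST → push 25. Stack: [25]
LOAD_FAST k → push 27. Stack: [25, 27]
BINARY_OP + → 25 + 27 = 52. Stack: [52]
STORE_FAST n → n=52. Stack: []
LOAD_FAST_LOAD_FAST x,b → push 8,3. Stack: [8, 3]
BINARY_OP - → 8 - 3 = 5. Stack: [5]
STORE_FAST t → t=5. Stack: []
LOAD_CONST → push 15. Stack: [15]
STORE_FAST v → v=15. Stack: []
LOAD_FAST k → push 27. Stack: [27]
RETURN_VALUE → return 27.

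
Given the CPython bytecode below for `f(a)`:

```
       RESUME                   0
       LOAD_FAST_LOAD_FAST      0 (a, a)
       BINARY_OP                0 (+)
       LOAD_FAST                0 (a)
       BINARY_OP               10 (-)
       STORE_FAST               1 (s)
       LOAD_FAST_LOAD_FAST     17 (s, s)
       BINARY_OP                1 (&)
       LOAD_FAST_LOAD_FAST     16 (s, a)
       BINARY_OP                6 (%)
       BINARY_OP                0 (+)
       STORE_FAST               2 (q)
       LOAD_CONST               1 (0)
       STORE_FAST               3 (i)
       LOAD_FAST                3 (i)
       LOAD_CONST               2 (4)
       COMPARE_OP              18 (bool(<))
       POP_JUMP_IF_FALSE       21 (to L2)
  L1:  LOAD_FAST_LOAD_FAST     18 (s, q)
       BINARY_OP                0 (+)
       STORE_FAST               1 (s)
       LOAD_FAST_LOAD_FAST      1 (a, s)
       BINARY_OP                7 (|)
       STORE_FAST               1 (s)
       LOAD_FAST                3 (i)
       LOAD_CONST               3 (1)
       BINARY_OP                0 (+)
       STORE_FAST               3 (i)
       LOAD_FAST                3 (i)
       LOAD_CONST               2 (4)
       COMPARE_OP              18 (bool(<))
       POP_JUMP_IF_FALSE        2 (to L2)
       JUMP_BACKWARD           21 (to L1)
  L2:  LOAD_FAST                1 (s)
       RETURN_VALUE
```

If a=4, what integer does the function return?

LOAD_FAST_LOAD_FAST a,a → push 4,4
BINARY_OP + → 4 + 4 = 8
LOAD_FAST a → push 4
BINARY_OP - → 8 - 4 = 4
STORE_FAST s → s=4
LOAD_FAST_LOAD_FAST s,s → push 4,4
BINARY_OP & → 4 & 4 = 4
LOAD_FAST_LOAD_FAST s,a → push 4,4
BINARY_OP % → 4 % 4 = 0
BINARY_OP + → 4 + 0 = 4
STORE_FAST q → q=4
LOAD_CONST → push 0
STORE_FAST i → i=0
LOAD_FAST i → push 0
LOAD_CONST → push 4
COMPARE_OP bool(<) → 0 vs 4 = True
POP_JUMP_IF_FALSE → pop True; no jump
LOAD_FAST_LOAD_FAST s,q → push 4,4
BINARY_OP + → 4 + 4 = 8
STORE_FAST s → s=8
LOAD_FAST_LOAD_FAST a,s → push 4,8
BINARY_OP | → 4 | 8 = 12
STORE_FAST s → s=12
LOAD_FAST i → push 0
LOAD_CONST → push 1
BINARY_OP + → 0 + 1 = 1
STORE_FAST i → i=1
LOAD_FAST i → push 1
LOAD_CONST → push 4
COMPARE_OP bool(<) → 1 vs 4 = True
POP_JUMP_IF_FALSE → pop True; no jump
LOAD_FAST_LOAD_FAST s,q → push 12,4
BINARY_OP + → 12 + 4 = 16
STORE_FAST s → s=16
LOAD_FAST_LOAD_FAST a,s → push 4,16
BINARY_OP | → 4 | 16 = 20
STORE_FAST s → s=20
LOAD_FAST i → push 1
LOAD_CONST → push 1
BINARY_OP + → 1 + 1 = 2
STORE_FAST i → i=2
LOAD_FAST i → push 2
LOAD_CONST → push 4
COMPARE_OP bool(<) → 2 vs 4 = True
POP_JUMP_IF_FALSE → pop True; no jump
LOAD_FAST_LOAD_FAST s,q → push 20,4
BINARY_OP + → 20 + 4 = 24
STORE_FAST s → s=24
LOAD_FAST_LOAD_FAST a,s → push 4,24
BINARY_OP | → 4 | 24 = 28
STORE_FAST s → s=28
LOAD_FAST i → push 2
LOAD_CONST → push 1
BINARY_OP + → 2 + 1 = 3
STORE_FAST i → i=3
LOAD_FAST i → push 3
LOAD_CONST → push 4
COMPARE_OP bool(<) → 3 vs 4 = True
POP_JUMP_IF_FALSE → pop True; no jump
LOAD_FAST_LOAD_FAST s,q → push 28,4
BINARY_OP + → 28 + 4 = 32
STORE_FAST s → s=32
LOAD_FAST_LOAD_FAST a,s → push 4,32
BINARY_OP | → 4 | 32 = 36
STORE_FAST s → s=36
LOAD_FAST i → push 3
LOAD_CONST → push 1
BINARY_OP + → 3 + 1 = 4
STORE_FAST i → i=4
LOAD_FAST i → push 4
LOAD_CONST → push 4
COMPARE_OP bool(<) → 4 vs 4 = False
POP_JUMP_IF_FALSE → pop False; jump
LOAD_FAST s → push 36
RETURN_VALUE → return 36.

36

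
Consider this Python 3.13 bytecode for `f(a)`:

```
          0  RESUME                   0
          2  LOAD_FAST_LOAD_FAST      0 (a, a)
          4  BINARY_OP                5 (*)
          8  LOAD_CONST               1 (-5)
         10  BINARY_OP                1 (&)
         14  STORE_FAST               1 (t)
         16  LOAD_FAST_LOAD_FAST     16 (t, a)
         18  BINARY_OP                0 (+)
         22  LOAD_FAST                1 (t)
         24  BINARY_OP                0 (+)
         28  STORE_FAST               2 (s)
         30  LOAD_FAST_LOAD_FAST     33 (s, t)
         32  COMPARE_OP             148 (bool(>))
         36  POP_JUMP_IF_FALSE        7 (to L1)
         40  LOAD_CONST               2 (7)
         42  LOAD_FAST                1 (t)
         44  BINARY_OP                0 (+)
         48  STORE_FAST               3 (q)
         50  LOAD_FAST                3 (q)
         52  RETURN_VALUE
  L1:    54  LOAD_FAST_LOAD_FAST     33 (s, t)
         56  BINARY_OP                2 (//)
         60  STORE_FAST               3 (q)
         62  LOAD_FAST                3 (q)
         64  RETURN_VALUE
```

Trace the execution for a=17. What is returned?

296

LOAD_FAST_LOAD_FAST a,a → push 17,17. Stack: [17, 17]
BINARY_OP * → 17 * 17 = 289. Stack: [289]
LOAD_CONST → push -5. Stack: [289, -5]
BINARY_OP & → 289 & -5 = 289. Stack: [289]
STORE_FAST t → t=289. Stack: []
LOAD_FAST_LOAD_FAST t,a → push 289,17. Stack: [289, 17]
BINARY_OP + → 289 + 17 = 306. Stack: [306]
LOAD_FAST t → push 289. Stack: [306, 289]
BINARY_OP + → 306 + 289 = 595. Stack: [595]
STORE_FAST s → s=595. Stack: []
LOAD_FAST_LOAD_FAST s,t → push 595,289. Stack: [595, 289]
COMPARE_OP bool(>) → 595 vs 289 = True. Stack: [True]
POP_JUMP_IF_FALSE → pop True; no jump. Stack: []
LOAD_CONST → push 7. Stack: [7]
LOAD_FAST t → push 289. Stack: [7, 289]
BINARY_OP + → 7 + 289 = 296. Stack: [296]
STORE_FAST q → q=296. Stack: []
LOAD_FAST q → push 296. Stack: [296]
RETURN_VALUE → return 296.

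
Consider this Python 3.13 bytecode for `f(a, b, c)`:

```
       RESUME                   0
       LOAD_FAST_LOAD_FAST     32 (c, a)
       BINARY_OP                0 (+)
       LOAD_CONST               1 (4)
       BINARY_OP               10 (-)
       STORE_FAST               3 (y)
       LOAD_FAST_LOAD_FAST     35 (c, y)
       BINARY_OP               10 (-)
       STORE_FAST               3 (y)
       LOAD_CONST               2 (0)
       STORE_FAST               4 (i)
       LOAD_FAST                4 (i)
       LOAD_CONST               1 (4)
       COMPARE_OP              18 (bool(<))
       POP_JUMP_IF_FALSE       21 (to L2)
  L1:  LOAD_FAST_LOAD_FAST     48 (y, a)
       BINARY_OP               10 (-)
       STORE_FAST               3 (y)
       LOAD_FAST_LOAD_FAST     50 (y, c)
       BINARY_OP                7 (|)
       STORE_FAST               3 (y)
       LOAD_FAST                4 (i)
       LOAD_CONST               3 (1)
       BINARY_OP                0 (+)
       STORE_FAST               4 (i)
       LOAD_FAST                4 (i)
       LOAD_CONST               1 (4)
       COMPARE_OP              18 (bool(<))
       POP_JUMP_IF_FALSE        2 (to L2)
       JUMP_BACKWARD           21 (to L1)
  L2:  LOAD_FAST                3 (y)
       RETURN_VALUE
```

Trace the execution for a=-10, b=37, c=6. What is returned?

LOAD_FAST_LOAD_FAST c,a → push 6,-10
BINARY_OP + → 6 + -10 = -4
LOAD_CONST → push 4
BINARY_OP - → -4 - 4 = -8
STORE_FAST y → y=-8
LOAD_FAST_LOAD_FAST c,y → push 6,-8
BINARY_OP - → 6 - -8 = 14
STORE_FAST y → y=14
LOAD_CONST → push 0
STORE_FAST i → i=0
LOAD_FAST i → push 0
LOAD_CONST → push 4
COMPARE_OP bool(<) → 0 vs 4 = True
POP_JUMP_IF_FALSE → pop True; no jump
LOAD_FAST_LOAD_FAST y,a → push 14,-10
BINARY_OP - → 14 - -10 = 24
STORE_FAST y → y=24
LOAD_FAST_LOAD_FAST y,c → push 24,6
BINARY_OP | → 24 | 6 = 30
STORE_FAST y → y=30
LOAD_FAST i → push 0
LOAD_CONST → push 1
BINARY_OP + → 0 + 1 = 1
STORE_FAST i → i=1
LOAD_FAST i → push 1
LOAD_CONST → push 4
COMPARE_OP bool(<) → 1 vs 4 = True
POP_JUMP_IF_FALSE → pop True; no jump
LOAD_FAST_LOAD_FAST y,a → push 30,-10
BINARY_OP - → 30 - -10 = 40
STORE_FAST y → y=40
LOAD_FAST_LOAD_FAST y,c → push 40,6
BINARY_OP | → 40 | 6 = 46
STORE_FAST y → y=46
LOAD_FAST i → push 1
LOAD_CONST → push 1
BINARY_OP + → 1 + 1 = 2
STORE_FAST i → i=2
LOAD_FAST i → push 2
LOAD_CONST → push 4
COMPARE_OP bool(<) → 2 vs 4 = True
POP_JUMP_IF_FALSE → pop True; no jump
LOAD_FAST_LOAD_FAST y,a → push 46,-10
BINARY_OP - → 46 - -10 = 56
STORE_FAST y → y=56
LOAD_FAST_LOAD_FAST y,c → push 56,6
BINARY_OP | → 56 | 6 = 62
STORE_FAST y → y=62
LOAD_FAST i → push 2
LOAD_CONST → push 1
BINARY_OP + → 2 + 1 = 3
STORE_FAST i → i=3
LOAD_FAST i → push 3
LOAD_CONST → push 4
COMPARE_OP bool(<) → 3 vs 4 = True
POP_JUMP_IF_FALSE → pop True; no jump
LOAD_FAST_LOAD_FAST y,a → push 62,-10
BINARY_OP - → 62 - -10 = 72
STORE_FAST y → y=72
LOAD_FAST_LOAD_FAST y,c → push 72,6
BINARY_OP | → 72 | 6 = 78
STORE_FAST y → y=78
LOAD_FAST i → push 3
LOAD_CONST → push 1
BINARY_OP + → 3 + 1 = 4
STORE_FAST i → i=4
LOAD_FAST i → push 4
LOAD_CONST → push 4
COMPARE_OP bool(<) → 4 vs 4 = False
POP_JUMP_IF_FALSE → pop False; jump
LOAD_FAST y → push 78
RETURN_VALUE → return 78.

78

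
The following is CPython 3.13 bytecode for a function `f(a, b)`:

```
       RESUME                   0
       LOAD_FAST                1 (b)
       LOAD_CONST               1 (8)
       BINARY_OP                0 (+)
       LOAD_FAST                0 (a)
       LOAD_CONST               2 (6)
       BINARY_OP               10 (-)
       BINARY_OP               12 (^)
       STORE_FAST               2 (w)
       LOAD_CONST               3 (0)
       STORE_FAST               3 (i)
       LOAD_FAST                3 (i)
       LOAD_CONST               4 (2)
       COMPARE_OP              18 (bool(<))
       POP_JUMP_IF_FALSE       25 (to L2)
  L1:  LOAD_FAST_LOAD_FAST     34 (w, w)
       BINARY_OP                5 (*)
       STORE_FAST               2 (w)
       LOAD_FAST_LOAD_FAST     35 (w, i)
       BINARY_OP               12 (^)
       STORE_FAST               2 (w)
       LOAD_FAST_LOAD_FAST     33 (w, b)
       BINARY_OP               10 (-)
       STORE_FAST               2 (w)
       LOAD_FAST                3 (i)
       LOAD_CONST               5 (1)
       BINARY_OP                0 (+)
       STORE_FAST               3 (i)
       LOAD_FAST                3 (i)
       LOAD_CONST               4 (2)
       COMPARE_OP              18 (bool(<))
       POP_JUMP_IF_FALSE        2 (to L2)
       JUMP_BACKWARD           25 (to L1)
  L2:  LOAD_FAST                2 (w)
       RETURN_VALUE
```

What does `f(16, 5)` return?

1932

LOAD_FAST b → push 5. Stack: [5]
LOAD_CONST → push 8. Stack: [5, 8]
BINARY_OP + → 5 + 8 = 13. Stack: [13]
LOAD_FAST a → push 16. Stack: [13, 16]
LOAD_CONST → push 6. Stack: [13, 16, 6]
BINARY_OP - → 16 - 6 = 10. Stack: [13, 10]
BINARY_OP ^ → 13 ^ 10 = 7. Stack: [7]
STORE_FAST w → w=7. Stack: []
LOAD_CONST → push 0. Stack: [0]
STORE_FAST i → i=0. Stack: []
LOAD_FAST i → push 0. Stack: [0]
LOAD_CONST → push 2. Stack: [0, 2]
COMPARE_OP bool(<) → 0 vs 2 = True. Stack: [True]
POP_JUMP_IF_FALSE → pop True; no jump. Stack: []
LOAD_FAST_LOAD_FAST w,w → push 7,7. Stack: [7, 7]
BINARY_OP * → 7 * 7 = 49. Stack: [49]
STORE_FAST w → w=49. Stack: []
LOAD_FAST_LOAD_FAST w,i → push 49,0. Stack: [49, 0]
BINARY_OP ^ → 49 ^ 0 = 49. Stack: [49]
STORE_FAST w → w=49. Stack: []
LOAD_FAST_LOAD_FAST w,b → push 49,5. Stack: [49, 5]
BINARY_OP - → 49 - 5 = 44. Stack: [44]
STORE_FAST w → w=44. Stack: []
LOAD_FAST i → push 0. Stack: [0]
LOAD_CONST → push 1. Stack: [0, 1]
BINARY_OP + → 0 + 1 = 1. Stack: [1]
STORE_FAST i → i=1. Stack: []
LOAD_FAST i → push 1. Stack: [1]
LOAD_CONST → push 2. Stack: [1, 2]
COMPARE_OP bool(<) → 1 vs 2 = True. Stack: [True]
POP_JUMP_IF_FALSE → pop True; no jump. Stack: []
LOAD_FAST_LOAD_FAST w,w → push 44,44. Stack: [44, 44]
BINARY_OP * → 44 * 44 = 1936. Stack: [1936]
STORE_FAST w → w=1936. Stack: []
LOAD_FAST_LOAD_FAST w,i → push 1936,1. Stack: [1936, 1]
BINARY_OP ^ → 1936 ^ 1 = 1937. Stack: [1937]
STORE_FAST w → w=1937. Stack: []
LOAD_FAST_LOAD_FAST w,b → push 1937,5. Stack: [1937, 5]
BINARY_OP - → 1937 - 5 = 1932. Stack: [1932]
STORE_FAST w → w=1932. Stack: []
LOAD_FAST i → push 1. Stack: [1]
LOAD_CONST → push 1. Stack: [1, 1]
BINARY_OP + → 1 + 1 = 2. Stack: [2]
STORE_FAST i → i=2. Stack: []
LOAD_FAST i → push 2. Stack: [2]
LOAD_CONST → push 2. Stack: [2, 2]
COMPARE_OP bool(<) → 2 vs 2 = False. Stack: [False]
POP_JUMP_IF_FALSE → pop False; jump. Stack: []
LOAD_FAST w → push 1932. Stack: [1932]
RETURN_VALUE → return 1932.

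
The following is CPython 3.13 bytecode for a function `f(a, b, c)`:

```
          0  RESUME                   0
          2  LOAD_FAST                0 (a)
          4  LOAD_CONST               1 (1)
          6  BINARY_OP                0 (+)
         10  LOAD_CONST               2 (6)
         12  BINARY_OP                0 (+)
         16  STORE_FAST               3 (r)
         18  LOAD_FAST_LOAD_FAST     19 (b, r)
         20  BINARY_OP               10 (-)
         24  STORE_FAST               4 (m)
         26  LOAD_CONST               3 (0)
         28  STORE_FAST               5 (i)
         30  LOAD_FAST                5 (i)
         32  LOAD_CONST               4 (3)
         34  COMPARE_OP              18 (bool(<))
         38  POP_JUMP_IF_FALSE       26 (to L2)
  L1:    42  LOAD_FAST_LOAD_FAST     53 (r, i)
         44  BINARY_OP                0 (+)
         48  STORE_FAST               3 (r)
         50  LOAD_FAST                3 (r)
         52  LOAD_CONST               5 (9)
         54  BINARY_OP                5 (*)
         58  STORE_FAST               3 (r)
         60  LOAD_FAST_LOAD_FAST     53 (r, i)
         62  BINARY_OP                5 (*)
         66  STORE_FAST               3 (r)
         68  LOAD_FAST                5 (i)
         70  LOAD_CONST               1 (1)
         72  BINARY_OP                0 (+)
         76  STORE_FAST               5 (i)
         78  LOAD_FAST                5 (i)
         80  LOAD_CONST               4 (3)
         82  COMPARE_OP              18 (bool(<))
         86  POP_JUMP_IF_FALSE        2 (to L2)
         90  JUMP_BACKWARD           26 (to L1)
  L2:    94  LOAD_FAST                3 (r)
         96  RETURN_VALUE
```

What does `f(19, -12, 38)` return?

LOAD_FAST a → push 19
LOAD_CONST → push 1
BINARY_OP + → 19 + 1 = 20
LOAD_CONST → push 6
BINARY_OP + → 20 + 6 = 26
STORE_FAST r → r=26
LOAD_FAST_LOAD_FAST b,r → push -12,26
BINARY_OP - → -12 - 26 = -38
STORE_FAST m → m=-38
LOAD_CONST → push 0
STORE_FAST i → i=0
LOAD_FAST i → push 0
LOAD_CONST → push 3
COMPARE_OP bool(<) → 0 vs 3 = True
POP_JUMP_IF_FALSE → pop True; no jump
LOAD_FAST_LOAD_FAST r,i → push 26,0
BINARY_OP + → 26 + 0 = 26
STORE_FAST r → r=26
LOAD_FAST r → push 26
LOAD_CONST → push 9
BINARY_OP * → 26 * 9 = 234
STORE_FAST r → r=234
LOAD_FAST_LOAD_FAST r,i → push 234,0
BINARY_OP * → 234 * 0 = 0
STORE_FAST r → r=0
LOAD_FAST i → push 0
LOAD_CONST → push 1
BINARY_OP + → 0 + 1 = 1
STORE_FAST i → i=1
LOAD_FAST i → push 1
LOAD_CONST → push 3
COMPARE_OP bool(<) → 1 vs 3 = True
POP_JUMP_IF_FALSE → pop True; no jump
LOAD_FAST_LOAD_FAST r,i → push 0,1
BINARY_OP + → 0 + 1 = 1
STORE_FAST r → r=1
LOAD_FAST r → push 1
LOAD_CONST → push 9
BINARY_OP * → 1 * 9 = 9
STORE_FAST r → r=9
LOAD_FAST_LOAD_FAST r,i → push 9,1
BINARY_OP * → 9 * 1 = 9
STORE_FAST r → r=9
LOAD_FAST i → push 1
LOAD_CONST → push 1
BINARY_OP + → 1 + 1 = 2
STORE_FAST i → i=2
LOAD_FAST i → push 2
LOAD_CONST → push 3
COMPARE_OP bool(<) → 2 vs 3 = True
POP_JUMP_IF_FALSE → pop True; no jump
LOAD_FAST_LOAD_FAST r,i → push 9,2
BINARY_OP + → 9 + 2 = 11
STORE_FAST r → r=11
LOAD_FAST r → push 11
LOAD_CONST → push 9
BINARY_OP * → 11 * 9 = 99
STORE_FAST r → r=99
LOAD_FAST_LOAD_FAST r,i → push 99,2
BINARY_OP * → 99 * 2 = 198
STORE_FAST r → r=198
LOAD_FAST i → push 2
LOAD_CONST → push 1
BINARY_OP + → 2 + 1 = 3
STORE_FAST i → i=3
LOAD_FAST i → push 3
LOAD_CONST → push 3
COMPARE_OP bool(<) → 3 vs 3 = False
POP_JUMP_IF_FALSE → pop False; jump
LOAD_FAST r → push 198
RETURN_VALUE → return 198.

198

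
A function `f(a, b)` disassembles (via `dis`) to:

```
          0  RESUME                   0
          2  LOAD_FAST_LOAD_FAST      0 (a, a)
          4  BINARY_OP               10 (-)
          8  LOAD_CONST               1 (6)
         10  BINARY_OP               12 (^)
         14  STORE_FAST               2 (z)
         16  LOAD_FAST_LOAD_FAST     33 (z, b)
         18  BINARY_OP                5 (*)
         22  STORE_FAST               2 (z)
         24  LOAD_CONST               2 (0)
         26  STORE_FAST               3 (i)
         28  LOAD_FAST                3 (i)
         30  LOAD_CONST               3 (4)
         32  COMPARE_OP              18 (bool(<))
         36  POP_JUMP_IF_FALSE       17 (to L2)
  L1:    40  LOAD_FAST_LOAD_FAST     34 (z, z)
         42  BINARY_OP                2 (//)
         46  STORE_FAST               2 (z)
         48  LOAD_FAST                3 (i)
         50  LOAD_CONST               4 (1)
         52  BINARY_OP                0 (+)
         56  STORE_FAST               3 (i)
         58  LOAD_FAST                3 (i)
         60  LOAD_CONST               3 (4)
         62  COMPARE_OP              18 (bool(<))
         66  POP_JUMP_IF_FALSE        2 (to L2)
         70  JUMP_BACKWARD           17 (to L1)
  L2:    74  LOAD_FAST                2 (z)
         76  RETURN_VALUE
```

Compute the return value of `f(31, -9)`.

LOAD_FAST_LOAD_FAST a,a → push 31,31. Stack: [31, 31]
BINARY_OP - → 31 - 31 = 0. Stack: [0]
LOAD_CONST → push 6. Stack: [0, 6]
BINARY_OP ^ → 0 ^ 6 = 6. Stack: [6]
STORE_FAST z → z=6. Stack: []
LOAD_FAST_LOAD_FAST z,b → push 6,-9. Stack: [6, -9]
BINARY_OP * → 6 * -9 = -54. Stack: [-54]
STORE_FAST z → z=-54. Stack: []
LOAD_CONST → push 0. Stack: [0]
STORE_FAST i → i=0. Stack: []
LOAD_FAST i → push 0. Stack: [0]
LOAD_CONST → push 4. Stack: [0, 4]
COMPARE_OP bool(<) → 0 vs 4 = True. Stack: [True]
POP_JUMP_IF_FALSE → pop True; no jump. Stack: []
LOAD_FAST_LOAD_FAST z,z → push -54,-54. Stack: [-54, -54]
BINARY_OP // → -54 // -54 = 1. Stack: [1]
STORE_FAST z → z=1. Stack: []
LOAD_FAST i → push 0. Stack: [0]
LOAD_CONST → push 1. Stack: [0, 1]
BINARY_OP + → 0 + 1 = 1. Stack: [1]
STORE_FAST i → i=1. Stack: []
LOAD_FAST i → push 1. Stack: [1]
LOAD_CONST → push 4. Stack: [1, 4]
COMPARE_OP bool(<) → 1 vs 4 = True. Stack: [True]
POP_JUMP_IF_FALSE → pop True; no jump. Stack: []
LOAD_FAST_LOAD_FAST z,z → push 1,1. Stack: [1, 1]
BINARY_OP // → 1 // 1 = 1. Stack: [1]
STORE_FAST z → z=1. Stack: []
LOAD_FAST i → push 1. Stack: [1]
LOAD_CONST → push 1. Stack: [1, 1]
BINARY_OP + → 1 + 1 = 2. Stack: [2]
STORE_FAST i → i=2. Stack: []
LOAD_FAST i → push 2. Stack: [2]
LOAD_CONST → push 4. Stack: [2, 4]
COMPARE_OP bool(<) → 2 vs 4 = True. Stack: [True]
POP_JUMP_IF_FALSE → pop True; no jump. Stack: []
LOAD_FAST_LOAD_FAST z,z → push 1,1. Stack: [1, 1]
BINARY_OP // → 1 // 1 = 1. Stack: [1]
STORE_FAST z → z=1. Stack: []
LOAD_FAST i → push 2. Stack: [2]
LOAD_CONST → push 1. Stack: [2, 1]
BINARY_OP + → 2 + 1 = 3. Stack: [3]
STORE_FAST i → i=3. Stack: []
LOAD_FAST i → push 3. Stack: [3]
LOAD_CONST → push 4. Stack: [3, 4]
COMPARE_OP bool(<) → 3 vs 4 = True. Stack: [True]
POP_JUMP_IF_FALSE → pop True; no jump. Stack: []
LOAD_FAST_LOAD_FAST z,z → push 1,1. Stack: [1, 1]
BINARY_OP // → 1 // 1 = 1. Stack: [1]
STORE_FAST z → z=1. Stack: []
LOAD_FAST i → push 3. Stack: [3]
LOAD_CONST → push 1. Stack: [3, 1]
BINARY_OP + → 3 + 1 = 4. Stack: [4]
STORE_FAST i → i=4. Stack: []
LOAD_FAST i → push 4. Stack: [4]
LOAD_CONST → push 4. Stack: [4, 4]
COMPARE_OP bool(<) → 4 vs 4 = False. Stack: [False]
POP_JUMP_IF_FALSE → pop False; jump. Stack: []
LOAD_FAST z → push 1. Stack: [1]
RETURN_VALUE → return 1.

1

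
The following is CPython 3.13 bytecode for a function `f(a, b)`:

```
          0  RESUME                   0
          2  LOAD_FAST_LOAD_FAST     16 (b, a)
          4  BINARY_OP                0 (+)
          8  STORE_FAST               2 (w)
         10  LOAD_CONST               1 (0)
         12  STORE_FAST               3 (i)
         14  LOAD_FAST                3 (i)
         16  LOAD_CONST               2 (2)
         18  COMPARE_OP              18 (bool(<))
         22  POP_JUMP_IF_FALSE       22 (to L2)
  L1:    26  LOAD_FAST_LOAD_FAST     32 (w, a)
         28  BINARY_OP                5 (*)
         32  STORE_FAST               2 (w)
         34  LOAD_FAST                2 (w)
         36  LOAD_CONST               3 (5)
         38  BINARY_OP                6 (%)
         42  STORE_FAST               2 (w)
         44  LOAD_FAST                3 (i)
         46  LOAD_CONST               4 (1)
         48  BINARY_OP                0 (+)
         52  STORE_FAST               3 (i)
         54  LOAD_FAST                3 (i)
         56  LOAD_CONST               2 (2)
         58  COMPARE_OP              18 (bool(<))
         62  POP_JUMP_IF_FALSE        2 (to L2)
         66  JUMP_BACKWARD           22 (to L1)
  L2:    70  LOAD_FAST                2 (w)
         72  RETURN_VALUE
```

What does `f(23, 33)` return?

LOAD_FAST_LOAD_FAST b,a → push 33,23. Stack: [33, 23]
BINARY_OP + → 33 + 23 = 56. Stack: [56]
STORE_FAST w → w=56. Stack: []
LOAD_CONST → push 0. Stack: [0]
STORE_FAST i → i=0. Stack: []
LOAD_FAST i → push 0. Stack: [0]
LOAD_CONST → push 2. Stack: [0, 2]
COMPARE_OP bool(<) → 0 vs 2 = True. Stack: [True]
POP_JUMP_IF_FALSE → pop True; no jump. Stack: []
LOAD_FAST_LOAD_FAST w,a → push 56,23. Stack: [56, 23]
BINARY_OP * → 56 * 23 = 1288. Stack: [1288]
STORE_FAST w → w=1288. Stack: []
LOAD_FAST w → push 1288. Stack: [1288]
LOAD_CONST → push 5. Stack: [1288, 5]
BINARY_OP % → 1288 % 5 = 3. Stack: [3]
STORE_FAST w → w=3. Stack: []
LOAD_FAST i → push 0. Stack: [0]
LOAD_CONST → push 1. Stack: [0, 1]
BINARY_OP + → 0 + 1 = 1. Stack: [1]
STORE_FAST i → i=1. Stack: []
LOAD_FAST i → push 1. Stack: [1]
LOAD_CONST → push 2. Stack: [1, 2]
COMPARE_OP bool(<) → 1 vs 2 = True. Stack: [True]
POP_JUMP_IF_FALSE → pop True; no jump. Stack: []
LOAD_FAST_LOAD_FAST w,a → push 3,23. Stack: [3, 23]
BINARY_OP * → 3 * 23 = 69. Stack: [69]
STORE_FAST w → w=69. Stack: []
LOAD_FAST w → push 69. Stack: [69]
LOAD_CONST → push 5. Stack: [69, 5]
BINARY_OP % → 69 % 5 = 4. Stack: [4]
STORE_FAST w → w=4. Stack: []
LOAD_FAST i → push 1. Stack: [1]
LOAD_CONST → push 1. Stack: [1, 1]
BINARY_OP + → 1 + 1 = 2. Stack: [2]
STORE_FAST i → i=2. Stack: []
LOAD_FAST i → push 2. Stack: [2]
LOAD_CONST → push 2. Stack: [2, 2]
COMPARE_OP bool(<) → 2 vs 2 = False. Stack: [False]
POP_JUMP_IF_FALSE → pop False; jump. Stack: []
LOAD_FAST w → push 4. Stack: [4]
RETURN_VALUE → return 4.

4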